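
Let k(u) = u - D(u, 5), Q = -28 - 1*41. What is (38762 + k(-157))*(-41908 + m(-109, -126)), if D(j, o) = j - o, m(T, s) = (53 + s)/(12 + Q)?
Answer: -92602073861/57 ≈ -1.6246e+9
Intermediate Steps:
Q = -69 (Q = -28 - 41 = -69)
m(T, s) = -53/57 - s/57 (m(T, s) = (53 + s)/(12 - 69) = (53 + s)/(-57) = (53 + s)*(-1/57) = -53/57 - s/57)
k(u) = 5 (k(u) = u - (u - 1*5) = u - (u - 5) = u - (-5 + u) = u + (5 - u) = 5)
(38762 + k(-157))*(-41908 + m(-109, -126)) = (38762 + 5)*(-41908 + (-53/57 - 1/57*(-126))) = 38767*(-41908 + (-53/57 + 42/19)) = 38767*(-41908 + 73/57) = 38767*(-2388683/57) = -92602073861/57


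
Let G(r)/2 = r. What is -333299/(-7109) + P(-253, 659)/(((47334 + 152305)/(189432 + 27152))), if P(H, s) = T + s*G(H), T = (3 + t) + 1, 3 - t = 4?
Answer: -513346516709795/1419233651 ≈ -3.6171e+5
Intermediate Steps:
t = -1 (t = 3 - 1*4 = 3 - 4 = -1)
G(r) = 2*r
T = 3 (T = (3 - 1) + 1 = 2 + 1 = 3)
P(H, s) = 3 + 2*H*s (P(H, s) = 3 + s*(2*H) = 3 + 2*H*s)
-333299/(-7109) + P(-253, 659)/(((47334 + 152305)/(189432 + 27152))) = -333299/(-7109) + (3 + 2*(-253)*659)/(((47334 + 152305)/(189432 + 27152))) = -333299*(-1/7109) + (3 - 333454)/((199639/216584)) = 333299/7109 - 333451/(199639*(1/216584)) = 333299/7109 - 333451/199639/216584 = 333299/7109 - 333451*216584/199639 = 333299/7109 - 72220151384/199639 = -513346516709795/1419233651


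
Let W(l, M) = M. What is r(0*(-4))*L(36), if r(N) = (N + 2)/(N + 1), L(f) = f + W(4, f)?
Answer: 144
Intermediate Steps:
L(f) = 2*f (L(f) = f + f = 2*f)
r(N) = (2 + N)/(1 + N)
r(0*(-4))*L(36) = ((2 + 0*(-4))/(1 + 0*(-4)))*(2*36) = ((2 + 0)/(1 + 0))*72 = (2/1)*72 = (1*2)*72 = 2*72 = 144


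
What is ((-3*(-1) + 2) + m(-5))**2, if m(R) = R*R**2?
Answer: 14400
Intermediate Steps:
m(R) = R**3
((-3*(-1) + 2) + m(-5))**2 = ((-3*(-1) + 2) + (-5)**3)**2 = ((3 + 2) - 125)**2 = (5 - 125)**2 = (-120)**2 = 14400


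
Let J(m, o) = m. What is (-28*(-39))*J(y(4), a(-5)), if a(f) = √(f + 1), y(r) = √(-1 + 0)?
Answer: 1092*I ≈ 1092.0*I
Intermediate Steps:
y(r) = I (y(r) = √(-1) = I)
a(f) = √(1 + f)
(-28*(-39))*J(y(4), a(-5)) = (-28*(-39))*I = 1092*I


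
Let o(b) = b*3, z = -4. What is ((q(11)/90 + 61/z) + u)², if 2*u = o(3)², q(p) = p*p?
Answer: 22915369/32400 ≈ 707.26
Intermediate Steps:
q(p) = p²
o(b) = 3*b
u = 81/2 (u = (3*3)²/2 = (½)*9² = (½)*81 = 81/2 ≈ 40.500)
((q(11)/90 + 61/z) + u)² = ((11²/90 + 61/(-4)) + 81/2)² = ((121*(1/90) + 61*(-¼)) + 81/2)² = ((121/90 - 61/4) + 81/2)² = (-2503/180 + 81/2)² = (4787/180)² = 22915369/32400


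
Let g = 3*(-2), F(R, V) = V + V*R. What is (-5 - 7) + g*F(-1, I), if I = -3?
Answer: -12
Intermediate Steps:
F(R, V) = V + R*V
g = -6
(-5 - 7) + g*F(-1, I) = (-5 - 7) - (-18)*(1 - 1) = -12 - (-18)*0 = -12 - 6*0 = -12 + 0 = -12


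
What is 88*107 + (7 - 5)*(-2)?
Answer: 9412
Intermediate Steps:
88*107 + (7 - 5)*(-2) = 9416 + 2*(-2) = 9416 - 4 = 9412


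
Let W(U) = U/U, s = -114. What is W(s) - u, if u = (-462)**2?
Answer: -213443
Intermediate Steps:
W(U) = 1
u = 213444
W(s) - u = 1 - 1*213444 = 1 - 213444 = -213443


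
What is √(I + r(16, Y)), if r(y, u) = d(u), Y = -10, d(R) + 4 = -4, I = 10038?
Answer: √10030 ≈ 100.15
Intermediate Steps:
d(R) = -8 (d(R) = -4 - 4 = -8)
r(y, u) = -8
√(I + r(16, Y)) = √(10038 - 8) = √10030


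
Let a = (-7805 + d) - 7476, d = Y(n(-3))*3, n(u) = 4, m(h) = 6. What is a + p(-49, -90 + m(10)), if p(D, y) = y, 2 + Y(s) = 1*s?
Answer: -15359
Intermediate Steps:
Y(s) = -2 + s (Y(s) = -2 + 1*s = -2 + s)
d = 6 (d = (-2 + 4)*3 = 2*3 = 6)
a = -15275 (a = (-7805 + 6) - 7476 = -7799 - 7476 = -15275)
a + p(-49, -90 + m(10)) = -15275 + (-90 + 6) = -15275 - 84 = -15359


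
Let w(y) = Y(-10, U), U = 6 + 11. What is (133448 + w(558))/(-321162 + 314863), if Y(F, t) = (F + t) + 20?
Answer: -133475/6299 ≈ -21.190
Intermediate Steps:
U = 17
Y(F, t) = 20 + F + t
w(y) = 27 (w(y) = 20 - 10 + 17 = 27)
(133448 + w(558))/(-321162 + 314863) = (133448 + 27)/(-321162 + 314863) = 133475/(-6299) = 133475*(-1/6299) = -133475/6299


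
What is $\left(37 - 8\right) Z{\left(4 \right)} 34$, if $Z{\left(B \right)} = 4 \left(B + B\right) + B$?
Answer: $35496$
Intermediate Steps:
$Z{\left(B \right)} = 9 B$ ($Z{\left(B \right)} = 4 \cdot 2 B + B = 8 B + B = 9 B$)
$\left(37 - 8\right) Z{\left(4 \right)} 34 = \left(37 - 8\right) 9 \cdot 4 \cdot 34 = \left(37 - 8\right) 36 \cdot 34 = 29 \cdot 36 \cdot 34 = 1044 \cdot 34 = 35496$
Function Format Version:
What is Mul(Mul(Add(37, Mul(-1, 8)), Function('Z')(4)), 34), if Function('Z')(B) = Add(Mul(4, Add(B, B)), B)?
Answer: 35496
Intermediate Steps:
Function('Z')(B) = Mul(9, B) (Function('Z')(B) = Add(Mul(4, Mul(2, B)), B) = Add(Mul(8, B), B) = Mul(9, B))
Mul(Mul(Add(37, Mul(-1, 8)), Function('Z')(4)), 34) = Mul(Mul(Add(37, Mul(-1, 8)), Mul(9, 4)), 34) = Mul(Mul(Add(37, -8), 36), 34) = Mul(Mul(29, 36), 34) = Mul(1044, 34) = 35496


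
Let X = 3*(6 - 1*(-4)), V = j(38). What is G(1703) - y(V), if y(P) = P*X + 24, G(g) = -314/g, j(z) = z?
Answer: -1982606/1703 ≈ -1164.2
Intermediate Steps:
V = 38
X = 30 (X = 3*(6 + 4) = 3*10 = 30)
y(P) = 24 + 30*P (y(P) = P*30 + 24 = 30*P + 24 = 24 + 30*P)
G(1703) - y(V) = -314/1703 - (24 + 30*38) = -314*1/1703 - (24 + 1140) = -314/1703 - 1*1164 = -314/1703 - 1164 = -1982606/1703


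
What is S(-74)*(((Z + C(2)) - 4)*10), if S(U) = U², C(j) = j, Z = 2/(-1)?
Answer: -219040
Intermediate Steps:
Z = -2 (Z = 2*(-1) = -2)
S(-74)*(((Z + C(2)) - 4)*10) = (-74)²*(((-2 + 2) - 4)*10) = 5476*((0 - 4)*10) = 5476*(-4*10) = 5476*(-40) = -219040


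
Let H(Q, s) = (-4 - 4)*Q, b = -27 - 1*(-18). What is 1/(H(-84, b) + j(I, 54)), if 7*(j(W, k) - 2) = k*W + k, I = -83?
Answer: 7/290 ≈ 0.024138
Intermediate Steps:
b = -9 (b = -27 + 18 = -9)
j(W, k) = 2 + k/7 + W*k/7 (j(W, k) = 2 + (k*W + k)/7 = 2 + (W*k + k)/7 = 2 + (k + W*k)/7 = 2 + (k/7 + W*k/7) = 2 + k/7 + W*k/7)
H(Q, s) = -8*Q
1/(H(-84, b) + j(I, 54)) = 1/(-8*(-84) + (2 + (⅐)*54 + (⅐)*(-83)*54)) = 1/(672 + (2 + 54/7 - 4482/7)) = 1/(672 - 4414/7) = 1/(290/7) = 7/290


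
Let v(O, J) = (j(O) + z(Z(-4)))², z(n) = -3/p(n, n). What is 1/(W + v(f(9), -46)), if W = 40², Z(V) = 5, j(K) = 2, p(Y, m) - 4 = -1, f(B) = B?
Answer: 1/1601 ≈ 0.00062461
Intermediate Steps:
p(Y, m) = 3 (p(Y, m) = 4 - 1 = 3)
z(n) = -1 (z(n) = -3/3 = -3*⅓ = -1)
v(O, J) = 1 (v(O, J) = (2 - 1)² = 1² = 1)
W = 1600
1/(W + v(f(9), -46)) = 1/(1600 + 1) = 1/1601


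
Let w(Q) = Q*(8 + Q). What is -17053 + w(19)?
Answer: -16540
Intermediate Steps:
-17053 + w(19) = -17053 + 19*(8 + 19) = -17053 + 19*27 = -17053 + 513 = -16540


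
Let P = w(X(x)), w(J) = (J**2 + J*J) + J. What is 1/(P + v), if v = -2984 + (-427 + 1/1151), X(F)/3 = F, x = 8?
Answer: -1151/2572484 ≈ -0.00044743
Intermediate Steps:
X(F) = 3*F
w(J) = J + 2*J**2 (w(J) = (J**2 + J**2) + J = 2*J**2 + J = J + 2*J**2)
P = 1176 (P = (3*8)*(1 + 2*(3*8)) = 24*(1 + 2*24) = 24*(1 + 48) = 24*49 = 1176)
v = -3926060/1151 (v = -2984 + (-427 + 1/1151) = -2984 - 491476/1151 = -3926060/1151 ≈ -3411.0)
1/(P + v) = 1/(1176 - 3926060/1151) = 1/(-2572484/1151) = -1151/2572484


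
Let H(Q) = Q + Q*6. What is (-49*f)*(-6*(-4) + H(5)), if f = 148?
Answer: -427868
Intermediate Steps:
H(Q) = 7*Q (H(Q) = Q + 6*Q = 7*Q)
(-49*f)*(-6*(-4) + H(5)) = (-49*148)*(-6*(-4) + 7*5) = -7252*(24 + 35) = -7252*59 = -427868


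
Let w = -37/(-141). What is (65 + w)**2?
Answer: 84676804/19881 ≈ 4259.2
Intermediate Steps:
w = 37/141 (w = -37*(-1/141) = 37/141 ≈ 0.26241)
(65 + w)**2 = (65 + 37/141)**2 = (9202/141)**2 = 84676804/19881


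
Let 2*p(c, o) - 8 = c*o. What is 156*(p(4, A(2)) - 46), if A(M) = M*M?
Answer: -5304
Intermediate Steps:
A(M) = M**2
p(c, o) = 4 + c*o/2 (p(c, o) = 4 + (c*o)/2 = 4 + c*o/2)
156*(p(4, A(2)) - 46) = 156*((4 + (1/2)*4*2**2) - 46) = 156*((4 + (1/2)*4*4) - 46) = 156*((4 + 8) - 46) = 156*(12 - 46) = 156*(-34) = -5304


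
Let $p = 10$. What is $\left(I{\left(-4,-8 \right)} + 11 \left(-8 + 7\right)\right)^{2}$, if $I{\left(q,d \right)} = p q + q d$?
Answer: $361$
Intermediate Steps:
$I{\left(q,d \right)} = 10 q + d q$ ($I{\left(q,d \right)} = 10 q + q d = 10 q + d q$)
$\left(I{\left(-4,-8 \right)} + 11 \left(-8 + 7\right)\right)^{2} = \left(- 4 \left(10 - 8\right) + 11 \left(-8 + 7\right)\right)^{2} = \left(\left(-4\right) 2 + 11 \left(-1\right)\right)^{2} = \left(-8 - 11\right)^{2} = \left(-19\right)^{2} = 361$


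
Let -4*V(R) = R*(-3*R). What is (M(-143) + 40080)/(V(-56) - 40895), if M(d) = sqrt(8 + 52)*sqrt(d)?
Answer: -40080/38543 - 2*I*sqrt(2145)/38543 ≈ -1.0399 - 0.0024032*I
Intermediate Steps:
V(R) = 3*R**2/4 (V(R) = -R*(-3*R)/4 = -(-3)*R**2/4 = 3*R**2/4)
M(d) = 2*sqrt(15)*sqrt(d) (M(d) = sqrt(60)*sqrt(d) = (2*sqrt(15))*sqrt(d) = 2*sqrt(15)*sqrt(d))
(M(-143) + 40080)/(V(-56) - 40895) = (2*sqrt(15)*sqrt(-143) + 40080)/((3/4)*(-56)**2 - 40895) = (2*sqrt(15)*(I*sqrt(143)) + 40080)/((3/4)*3136 - 40895) = (2*I*sqrt(2145) + 40080)/(2352 - 40895) = (40080 + 2*I*sqrt(2145))/(-38543) = (40080 + 2*I*sqrt(2145))*(-1/38543) = -40080/38543 - 2*I*sqrt(2145)/38543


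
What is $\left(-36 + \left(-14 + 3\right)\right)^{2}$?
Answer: $2209$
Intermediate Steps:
$\left(-36 + \left(-14 + 3\right)\right)^{2} = \left(-36 - 11\right)^{2} = \left(-47\right)^{2} = 2209$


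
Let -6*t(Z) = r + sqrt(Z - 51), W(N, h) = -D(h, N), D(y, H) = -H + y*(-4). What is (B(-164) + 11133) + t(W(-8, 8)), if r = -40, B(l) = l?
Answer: 32927/3 - I*sqrt(3)/2 ≈ 10976.0 - 0.86602*I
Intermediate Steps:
D(y, H) = -H - 4*y
W(N, h) = N + 4*h (W(N, h) = -(-N - 4*h) = N + 4*h)
t(Z) = 20/3 - sqrt(-51 + Z)/6 (t(Z) = -(-40 + sqrt(Z - 51))/6 = -(-40 + sqrt(-51 + Z))/6 = 20/3 - sqrt(-51 + Z)/6)
(B(-164) + 11133) + t(W(-8, 8)) = (-164 + 11133) + (20/3 - sqrt(-51 + (-8 + 4*8))/6) = 10969 + (20/3 - sqrt(-51 + (-8 + 32))/6) = 10969 + (20/3 - sqrt(-51 + 24)/6) = 10969 + (20/3 - I*sqrt(3)/2) = 32927/3 - I*sqrt(3)/2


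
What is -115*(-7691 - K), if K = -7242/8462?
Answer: 3741755000/4231 ≈ 8.8437e+5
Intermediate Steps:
K = -3621/4231 (K = -7242*1/8462 = -3621/4231 ≈ -0.85583)
-115*(-7691 - K) = -115*(-7691 - 1*(-3621/4231)) = -115*(-7691 + 3621/4231) = -115*(-32537000/4231) = 3741755000/4231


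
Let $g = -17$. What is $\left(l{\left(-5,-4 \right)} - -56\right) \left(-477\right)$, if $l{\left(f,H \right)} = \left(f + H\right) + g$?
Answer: $-14310$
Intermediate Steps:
$l{\left(f,H \right)} = -17 + H + f$ ($l{\left(f,H \right)} = \left(f + H\right) - 17 = \left(H + f\right) - 17 = -17 + H + f$)
$\left(l{\left(-5,-4 \right)} - -56\right) \left(-477\right) = \left(\left(-17 - 4 - 5\right) - -56\right) \left(-477\right) = \left(-26 + 56\right) \left(-477\right) = 30 \left(-477\right) = -14310$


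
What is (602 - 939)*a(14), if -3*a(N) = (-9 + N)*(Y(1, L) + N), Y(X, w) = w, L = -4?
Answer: 16850/3 ≈ 5616.7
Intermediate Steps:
a(N) = -(-9 + N)*(-4 + N)/3
(602 - 939)*a(14) = (602 - 939)*(-12 - ⅓*14² + (13/3)*14) = -337*(-12 - ⅓*196 + 182/3) = -337*(-12 - 196/3 + 182/3) = -337*(-50/3) = 16850/3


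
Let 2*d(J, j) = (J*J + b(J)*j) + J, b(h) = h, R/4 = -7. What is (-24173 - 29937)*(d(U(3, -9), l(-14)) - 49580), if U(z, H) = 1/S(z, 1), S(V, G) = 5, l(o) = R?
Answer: 13414594074/5 ≈ 2.6829e+9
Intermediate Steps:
R = -28 (R = 4*(-7) = -28)
l(o) = -28
U(z, H) = 1/5
d(J, j) = J/2 + J**2/2 + J*j/2 (d(J, j) = ((J*J + J*j) + J)/2 = ((J**2 + J*j) + J)/2 = (J + J**2 + J*j)/2 = J/2 + J**2/2 + J*j/2)
(-24173 - 29937)*(d(U(3, -9), l(-14)) - 49580) = (-24173 - 29937)*((1/2)*(1/5)*(1 + 1/5 - 28) - 49580) = -54110*((1/2)*(1/5)*(-134/5) - 49580) = -54110*(-67/25 - 49580) = -54110*(-1239567/25) = 13414594074/5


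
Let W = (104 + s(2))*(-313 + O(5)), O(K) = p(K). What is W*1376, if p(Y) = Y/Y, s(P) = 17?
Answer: -51946752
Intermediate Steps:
p(Y) = 1
O(K) = 1
W = -37752 (W = (104 + 17)*(-313 + 1) = 121*(-312) = -37752)
W*1376 = -37752*1376 = -51946752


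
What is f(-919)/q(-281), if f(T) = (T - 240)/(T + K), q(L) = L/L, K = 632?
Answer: 1159/287 ≈ 4.0383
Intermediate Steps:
q(L) = 1
f(T) = (-240 + T)/(632 + T) (f(T) = (T - 240)/(T + 632) = (-240 + T)/(632 + T))
f(-919)/q(-281) = ((-240 - 919)/(632 - 919))/1 = (-1159/(-287))*1 = -1/287*(-1159)*1 = (1159/287)*1 = 1159/287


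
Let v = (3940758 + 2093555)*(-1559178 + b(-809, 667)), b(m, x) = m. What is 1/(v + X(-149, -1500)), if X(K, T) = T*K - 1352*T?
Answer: -1/9413447582431 ≈ -1.0623e-13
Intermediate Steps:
X(K, T) = -1352*T + K*T (X(K, T) = K*T - 1352*T = -1352*T + K*T)
v = -9413449833931 (v = (3940758 + 2093555)*(-1559178 - 809) = 6034313*(-1559987) = -9413449833931)
1/(v + X(-149, -1500)) = 1/(-9413449833931 - 1500*(-1352 - 149)) = 1/(-9413449833931 - 1500*(-1501)) = 1/(-9413449833931 + 2251500) = 1/(-9413447582431) = -1/9413447582431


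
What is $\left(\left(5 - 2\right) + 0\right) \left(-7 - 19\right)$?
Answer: $-78$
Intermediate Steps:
$\left(\left(5 - 2\right) + 0\right) \left(-7 - 19\right) = \left(3 + 0\right) \left(-26\right) = 3 \left(-26\right) = -78$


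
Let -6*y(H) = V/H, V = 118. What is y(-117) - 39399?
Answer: -13828990/351 ≈ -39399.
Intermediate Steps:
y(H) = -59/(3*H)
y(-117) - 39399 = -59/3/(-117) - 39399 = -59/3*(-1/117) - 39399 = 59/351 - 39399 = -13828990/351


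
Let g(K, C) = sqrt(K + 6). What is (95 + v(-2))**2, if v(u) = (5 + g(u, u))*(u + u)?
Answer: 4489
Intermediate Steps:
g(K, C) = sqrt(6 + K)
v(u) = 2*u*(5 + sqrt(6 + u)) (v(u) = (5 + sqrt(6 + u))*(u + u) = (5 + sqrt(6 + u))*(2*u) = 2*u*(5 + sqrt(6 + u)))
(95 + v(-2))**2 = (95 + 2*(-2)*(5 + sqrt(6 - 2)))**2 = (95 + 2*(-2)*(5 + sqrt(4)))**2 = (95 + 2*(-2)*(5 + 2))**2 = (95 + 2*(-2)*7)**2 = (95 - 28)**2 = 67**2 = 4489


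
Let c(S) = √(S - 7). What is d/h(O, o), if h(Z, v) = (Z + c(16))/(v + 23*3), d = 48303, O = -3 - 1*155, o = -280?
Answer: 10191933/155 ≈ 65754.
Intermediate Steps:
c(S) = √(-7 + S)
O = -158 (O = -3 - 155 = -158)
h(Z, v) = (3 + Z)/(69 + v) (h(Z, v) = (Z + √(-7 + 16))/(v + 23*3) = (Z + √9)/(v + 69) = (Z + 3)/(69 + v) = (3 + Z)/(69 + v))
d/h(O, o) = 48303/(((3 - 158)/(69 - 280))) = 48303/((-155/(-211))) = 48303/((-1/211*(-155))) = 48303/(155/211) = 48303*(211/155) = 10191933/155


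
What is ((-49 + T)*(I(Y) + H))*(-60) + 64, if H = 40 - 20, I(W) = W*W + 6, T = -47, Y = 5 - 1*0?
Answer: 293824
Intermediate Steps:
Y = 5 (Y = 5 + 0 = 5)
I(W) = 6 + W² (I(W) = W² + 6 = 6 + W²)
H = 20
((-49 + T)*(I(Y) + H))*(-60) + 64 = ((-49 - 47)*((6 + 5²) + 20))*(-60) + 64 = -96*((6 + 25) + 20)*(-60) + 64 = -96*(31 + 20)*(-60) + 64 = -96*51*(-60) + 64 = -4896*(-60) + 64 = 293760 + 64 = 293824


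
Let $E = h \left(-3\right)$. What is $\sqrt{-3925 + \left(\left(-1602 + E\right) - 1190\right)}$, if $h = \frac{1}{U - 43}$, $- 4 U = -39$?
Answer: $\frac{9 i \sqrt{1466857}}{133} \approx 81.957 i$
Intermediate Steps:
$U = \frac{39}{4}$ ($U = \left(- \frac{1}{4}\right) \left(-39\right) = \frac{39}{4} \approx 9.75$)
$h = - \frac{4}{133}$ ($h = \frac{1}{\frac{39}{4} - 43} = \frac{1}{- \frac{133}{4}} = - \frac{4}{133} \approx -0.030075$)
$E = \frac{12}{133}$ ($E = \left(- \frac{4}{133}\right) \left(-3\right) = \frac{12}{133} \approx 0.090226$)
$\sqrt{-3925 + \left(\left(-1602 + E\right) - 1190\right)} = \sqrt{-3925 + \left(\left(-1602 + \frac{12}{133}\right) - 1190\right)} = \sqrt{-3925 - \frac{371324}{133}} = \sqrt{- \frac{893349}{133}} = \frac{9 i \sqrt{1466857}}{133}$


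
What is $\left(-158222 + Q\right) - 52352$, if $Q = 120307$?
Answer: $-90267$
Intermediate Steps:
$\left(-158222 + Q\right) - 52352 = \left(-158222 + 120307\right) - 52352 = -37915 - 52352 = -90267$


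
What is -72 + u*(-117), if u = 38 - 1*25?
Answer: -1593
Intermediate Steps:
u = 13 (u = 38 - 25 = 13)
-72 + u*(-117) = -72 + 13*(-117) = -72 - 1521 = -1593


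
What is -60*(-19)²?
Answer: -21660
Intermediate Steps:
-60*(-19)² = -60*361 = -21660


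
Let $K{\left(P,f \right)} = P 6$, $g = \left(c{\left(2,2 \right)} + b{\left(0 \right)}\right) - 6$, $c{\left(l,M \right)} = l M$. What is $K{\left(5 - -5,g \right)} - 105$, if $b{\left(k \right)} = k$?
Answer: $-45$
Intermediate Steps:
$c{\left(l,M \right)} = M l$
$g = -2$ ($g = \left(2 \cdot 2 + 0\right) - 6 = \left(4 + 0\right) - 6 = 4 - 6 = -2$)
$K{\left(P,f \right)} = 6 P$
$K{\left(5 - -5,g \right)} - 105 = 6 \left(5 - -5\right) - 105 = 6 \left(5 + 5\right) - 105 = 6 \cdot 10 - 105 = 60 - 105 = -45$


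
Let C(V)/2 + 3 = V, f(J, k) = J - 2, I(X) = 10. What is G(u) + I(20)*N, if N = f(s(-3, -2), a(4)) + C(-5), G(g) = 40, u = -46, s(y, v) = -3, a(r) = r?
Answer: -170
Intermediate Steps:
f(J, k) = -2 + J
C(V) = -6 + 2*V
N = -21 (N = (-2 - 3) + (-6 + 2*(-5)) = -5 + (-6 - 10) = -5 - 16 = -21)
G(u) + I(20)*N = 40 + 10*(-21) = 40 - 210 = -170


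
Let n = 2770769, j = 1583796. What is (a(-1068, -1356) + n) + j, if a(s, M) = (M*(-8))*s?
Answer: -7231099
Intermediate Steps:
a(s, M) = -8*M*s (a(s, M) = (-8*M)*s = -8*M*s)
(a(-1068, -1356) + n) + j = (-8*(-1356)*(-1068) + 2770769) + 1583796 = (-11585664 + 2770769) + 1583796 = -8814895 + 1583796 = -7231099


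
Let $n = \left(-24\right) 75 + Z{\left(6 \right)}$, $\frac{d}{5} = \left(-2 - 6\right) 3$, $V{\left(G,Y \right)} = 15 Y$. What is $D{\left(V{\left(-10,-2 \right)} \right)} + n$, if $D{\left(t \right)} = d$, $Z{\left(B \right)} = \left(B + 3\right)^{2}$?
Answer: $-1839$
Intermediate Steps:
$Z{\left(B \right)} = \left(3 + B\right)^{2}$
$d = -120$ ($d = 5 \left(-2 - 6\right) 3 = 5 \left(\left(-8\right) 3\right) = 5 \left(-24\right) = -120$)
$D{\left(t \right)} = -120$
$n = -1719$ ($n = \left(-24\right) 75 + \left(3 + 6\right)^{2} = -1800 + 9^{2} = -1800 + 81 = -1719$)
$D{\left(V{\left(-10,-2 \right)} \right)} + n = -120 - 1719 = -1839$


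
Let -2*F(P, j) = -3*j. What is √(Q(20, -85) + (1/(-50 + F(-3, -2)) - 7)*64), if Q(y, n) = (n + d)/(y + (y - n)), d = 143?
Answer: I*√787825390/1325 ≈ 21.184*I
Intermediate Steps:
F(P, j) = 3*j/2 (F(P, j) = -(-3)*j/2 = 3*j/2)
Q(y, n) = (143 + n)/(-n + 2*y) (Q(y, n) = (n + 143)/(y + (y - n)) = (143 + n)/(-n + 2*y))
√(Q(20, -85) + (1/(-50 + F(-3, -2)) - 7)*64) = √((143 - 85)/(-1*(-85) + 2*20) + (1/(-50 + (3/2)*(-2)) - 7)*64) = √(58/(85 + 40) + (1/(-50 - 3) - 7)*64) = √(58/125 + (1/(-53) - 7)*64) = √((1/125)*58 + (-1/53 - 7)*64) = √(58/125 - 372/53*64) = √(58/125 - 23808/53) = √(-2972926/6625) = I*√787825390/1325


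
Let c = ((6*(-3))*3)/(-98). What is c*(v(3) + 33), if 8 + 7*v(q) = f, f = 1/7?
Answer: 42174/2401 ≈ 17.565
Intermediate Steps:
f = 1/7 ≈ 0.14286
v(q) = -55/49 (v(q) = -8/7 + (1/7)*(1/7) = -8/7 + 1/49 = -55/49)
c = 27/49 (c = -18*3*(-1/98) = -54*(-1/98) = 27/49 ≈ 0.55102)
c*(v(3) + 33) = 27*(-55/49 + 33)/49 = (27/49)*(1562/49) = 42174/2401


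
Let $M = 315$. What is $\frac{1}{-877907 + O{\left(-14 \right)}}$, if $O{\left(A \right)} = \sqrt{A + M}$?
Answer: $- \frac{877907}{770720700348} - \frac{\sqrt{301}}{770720700348} \approx -1.1391 \cdot 10^{-6}$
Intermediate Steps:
$O{\left(A \right)} = \sqrt{315 + A}$ ($O{\left(A \right)} = \sqrt{A + 315} = \sqrt{315 + A}$)
$\frac{1}{-877907 + O{\left(-14 \right)}} = \frac{1}{-877907 + \sqrt{315 - 14}} = \frac{1}{-877907 + \sqrt{301}}$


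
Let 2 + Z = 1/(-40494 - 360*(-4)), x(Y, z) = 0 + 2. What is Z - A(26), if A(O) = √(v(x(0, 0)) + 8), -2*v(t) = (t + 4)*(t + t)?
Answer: -78109/39054 - 2*I ≈ -2.0 - 2.0*I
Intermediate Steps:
x(Y, z) = 2
v(t) = -t*(4 + t) (v(t) = -(t + 4)*(t + t)/2 = -(4 + t)*2*t/2 = -t*(4 + t))
A(O) = 2*I (A(O) = √(-1*2*(4 + 2) + 8) = √(-1*2*6 + 8) = √(-12 + 8) = √(-4) = 2*I)
Z = -78109/39054 (Z = -2 + 1/(-40494 - 360*(-4)) = -2 + 1/(-40494 + 1440) = -2 + 1/(-39054) = -2 - 1/39054 = -78109/39054 ≈ -2.0000)
Z - A(26) = -78109/39054 - 2*I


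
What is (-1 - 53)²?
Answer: 2916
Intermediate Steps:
(-1 - 53)² = (-54)² = 2916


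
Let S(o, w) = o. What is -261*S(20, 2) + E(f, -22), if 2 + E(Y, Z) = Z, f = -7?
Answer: -5244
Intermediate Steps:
E(Y, Z) = -2 + Z
-261*S(20, 2) + E(f, -22) = -261*20 + (-2 - 22) = -5220 - 24 = -5244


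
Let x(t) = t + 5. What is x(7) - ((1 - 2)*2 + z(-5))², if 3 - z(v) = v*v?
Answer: -564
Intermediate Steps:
z(v) = 3 - v² (z(v) = 3 - v*v = 3 - v²)
x(t) = 5 + t
x(7) - ((1 - 2)*2 + z(-5))² = (5 + 7) - ((1 - 2)*2 + (3 - 1*(-5)²))² = 12 - (-1*2 + (3 - 1*25))² = 12 - (-2 + (3 - 25))² = 12 - (-2 - 22)² = 12 - 1*(-24)² = 12 - 1*576 = 12 - 576 = -564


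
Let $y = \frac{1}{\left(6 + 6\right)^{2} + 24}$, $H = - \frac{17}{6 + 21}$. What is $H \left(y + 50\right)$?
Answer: $- \frac{142817}{4536} \approx -31.485$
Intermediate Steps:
$H = - \frac{17}{27} \approx -0.62963$
$y = \frac{1}{168}$ ($y = \frac{1}{12^{2} + 24} = \frac{1}{144 + 24} = \frac{1}{168} \approx 0.0059524$)
$H \left(y + 50\right) = - \frac{17 \left(\frac{1}{168} + 50\right)}{27} = \left(- \frac{17}{27}\right) \frac{8401}{168} = - \frac{142817}{4536}$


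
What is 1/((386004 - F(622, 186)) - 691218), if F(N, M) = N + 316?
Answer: -1/306152 ≈ -3.2664e-6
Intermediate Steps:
F(N, M) = 316 + N
1/((386004 - F(622, 186)) - 691218) = 1/((386004 - (316 + 622)) - 691218) = 1/((386004 - 1*938) - 691218) = 1/((386004 - 938) - 691218) = 1/(385066 - 691218) = 1/(-306152) = -1/306152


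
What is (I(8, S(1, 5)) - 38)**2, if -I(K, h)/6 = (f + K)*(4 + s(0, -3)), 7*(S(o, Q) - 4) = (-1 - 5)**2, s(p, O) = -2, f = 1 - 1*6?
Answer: 5476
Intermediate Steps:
f = -5 (f = 1 - 6 = -5)
S(o, Q) = 64/7 (S(o, Q) = 4 + (-1 - 5)**2/7 = 4 + (1/7)*(-6)**2 = 4 + (1/7)*36 = 4 + 36/7 = 64/7)
I(K, h) = 60 - 12*K (I(K, h) = -6*(-5 + K)*(4 - 2) = -6*(-5 + K)*2 = -6*(-10 + 2*K) = 60 - 12*K)
(I(8, S(1, 5)) - 38)**2 = ((60 - 12*8) - 38)**2 = ((60 - 96) - 38)**2 = (-36 - 38)**2 = (-74)**2 = 5476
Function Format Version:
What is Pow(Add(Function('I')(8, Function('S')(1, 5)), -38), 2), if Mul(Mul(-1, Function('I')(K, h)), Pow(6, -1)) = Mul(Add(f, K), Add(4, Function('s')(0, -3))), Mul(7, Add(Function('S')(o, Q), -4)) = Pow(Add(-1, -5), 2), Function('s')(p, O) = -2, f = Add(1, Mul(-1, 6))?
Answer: 5476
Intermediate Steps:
f = -5 (f = Add(1, -6) = -5)
Function('S')(o, Q) = Rational(64, 7) (Function('S')(o, Q) = Add(4, Mul(Rational(1, 7), Pow(Add(-1, -5), 2))) = Add(4, Mul(Rational(1, 7), Pow(-6, 2))) = Add(4, Mul(Rational(1, 7), 36)) = Add(4, Rational(36, 7)) = Rational(64, 7))
Function('I')(K, h) = Add(60, Mul(-12, K)) (Function('I')(K, h) = Mul(-6, Mul(Add(-5, K), Add(4, -2))) = Mul(-6, Mul(Add(-5, K), 2)) = Mul(-6, Add(-10, Mul(2, K))) = Add(60, Mul(-12, K)))
Pow(Add(Function('I')(8, Function('S')(1, 5)), -38), 2) = Pow(Add(Add(60, Mul(-12, 8)), -38), 2) = Pow(Add(Add(60, -96), -38), 2) = Pow(Add(-36, -38), 2) = Pow(-74, 2) = 5476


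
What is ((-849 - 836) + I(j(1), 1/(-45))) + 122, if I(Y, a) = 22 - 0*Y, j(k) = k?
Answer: -1541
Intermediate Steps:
I(Y, a) = 22 (I(Y, a) = 22 - 1*0 = 22 + 0 = 22)
((-849 - 836) + I(j(1), 1/(-45))) + 122 = ((-849 - 836) + 22) + 122 = (-1685 + 22) + 122 = -1663 + 122 = -1541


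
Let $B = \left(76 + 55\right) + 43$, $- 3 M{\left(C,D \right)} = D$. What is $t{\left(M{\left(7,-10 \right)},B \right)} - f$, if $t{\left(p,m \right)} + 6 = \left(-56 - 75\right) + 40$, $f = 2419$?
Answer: $-2516$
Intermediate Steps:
$M{\left(C,D \right)} = - \frac{D}{3}$
$B = 174$ ($B = 131 + 43 = 174$)
$t{\left(p,m \right)} = -97$ ($t{\left(p,m \right)} = -6 + \left(\left(-56 - 75\right) + 40\right) = -6 + \left(-131 + 40\right) = -6 - 91 = -97$)
$t{\left(M{\left(7,-10 \right)},B \right)} - f = -97 - 2419 = -2516$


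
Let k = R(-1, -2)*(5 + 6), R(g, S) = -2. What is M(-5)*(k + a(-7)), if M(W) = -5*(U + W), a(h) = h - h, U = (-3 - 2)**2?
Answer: 2200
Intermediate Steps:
U = 25 (U = (-5)**2 = 25)
a(h) = 0
M(W) = -125 - 5*W (M(W) = -5*(25 + W) = -125 - 5*W)
k = -22 (k = -2*(5 + 6) = -2*11 = -22)
M(-5)*(k + a(-7)) = (-125 - 5*(-5))*(-22 + 0) = (-125 + 25)*(-22) = -100*(-22) = 2200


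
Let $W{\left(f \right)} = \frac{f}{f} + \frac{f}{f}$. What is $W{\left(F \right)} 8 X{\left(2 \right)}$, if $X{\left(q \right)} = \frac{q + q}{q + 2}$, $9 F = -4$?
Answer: $16$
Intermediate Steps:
$F = - \frac{4}{9}$ ($F = \frac{1}{9} \left(-4\right) = - \frac{4}{9} \approx -0.44444$)
$X{\left(q \right)} = \frac{2 q}{2 + q}$
$W{\left(f \right)} = 2$ ($W{\left(f \right)} = 1 + 1 = 2$)
$W{\left(F \right)} 8 X{\left(2 \right)} = 2 \cdot 8 \cdot 2 \cdot 2 \frac{1}{2 + 2} = 16 \cdot 2 \cdot 2 \cdot \frac{1}{4} = 16 \cdot 1 = 16$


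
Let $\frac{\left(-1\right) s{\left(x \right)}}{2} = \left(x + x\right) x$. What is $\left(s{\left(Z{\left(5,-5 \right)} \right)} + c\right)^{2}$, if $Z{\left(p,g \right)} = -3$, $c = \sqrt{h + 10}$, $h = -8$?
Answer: $\left(-36 + \sqrt{2}\right)^{2} \approx 1196.2$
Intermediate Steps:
$c = \sqrt{2}$ ($c = \sqrt{-8 + 10} = \sqrt{2} \approx 1.4142$)
$s{\left(x \right)} = - 4 x^{2}$ ($s{\left(x \right)} = - 2 \left(x + x\right) x = - 2 \cdot 2 x x = - 2 \cdot 2 x^{2} = - 4 x^{2}$)
$\left(s{\left(Z{\left(5,-5 \right)} \right)} + c\right)^{2} = \left(- 4 \left(-3\right)^{2} + \sqrt{2}\right)^{2} = \left(\left(-4\right) 9 + \sqrt{2}\right)^{2} = \left(-36 + \sqrt{2}\right)^{2}$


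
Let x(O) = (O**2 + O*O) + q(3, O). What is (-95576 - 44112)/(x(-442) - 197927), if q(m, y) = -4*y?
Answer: -139688/194569 ≈ -0.71794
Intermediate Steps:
x(O) = -4*O + 2*O**2 (x(O) = (O**2 + O*O) - 4*O = (O**2 + O**2) - 4*O = 2*O**2 - 4*O = -4*O + 2*O**2)
(-95576 - 44112)/(x(-442) - 197927) = (-95576 - 44112)/(2*(-442)*(-2 - 442) - 197927) = -139688/(2*(-442)*(-444) - 197927) = -139688/(392496 - 197927) = -139688/194569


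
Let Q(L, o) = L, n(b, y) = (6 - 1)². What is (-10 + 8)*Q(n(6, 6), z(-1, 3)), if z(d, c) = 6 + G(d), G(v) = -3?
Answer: -50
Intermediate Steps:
n(b, y) = 25 (n(b, y) = 5² = 25)
z(d, c) = 3 (z(d, c) = 6 - 3 = 3)
(-10 + 8)*Q(n(6, 6), z(-1, 3)) = (-10 + 8)*25 = -2*25 = -50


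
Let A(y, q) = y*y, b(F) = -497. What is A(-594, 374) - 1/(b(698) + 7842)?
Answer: 2591580419/7345 ≈ 3.5284e+5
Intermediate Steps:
A(y, q) = y**2
A(-594, 374) - 1/(b(698) + 7842) = (-594)**2 - 1/(-497 + 7842) = 352836 - 1/7345 = 2591580419/7345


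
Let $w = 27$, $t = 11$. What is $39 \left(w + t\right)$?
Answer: $1482$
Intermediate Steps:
$39 \left(w + t\right) = 39 \left(27 + 11\right) = 39 \cdot 38 = 1482$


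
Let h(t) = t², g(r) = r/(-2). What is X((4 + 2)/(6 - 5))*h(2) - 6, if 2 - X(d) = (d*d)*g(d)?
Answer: 434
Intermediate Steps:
g(r) = -r/2 (g(r) = r*(-½) = -r/2)
X(d) = 2 + d³/2 (X(d) = 2 - d*d*(-d/2) = 2 - d²*(-d/2) = 2 - (-1)*d³/2 = 2 + d³/2)
X((4 + 2)/(6 - 5))*h(2) - 6 = (2 + ((4 + 2)/(6 - 5))³/2)*2² - 6 = (2 + (6/1)³/2)*4 - 6 = (2 + (6*1)³/2)*4 - 6 = (2 + (½)*6³)*4 - 6 = (2 + (½)*216)*4 - 6 = (2 + 108)*4 - 6 = 110*4 - 6 = 440 - 6 = 434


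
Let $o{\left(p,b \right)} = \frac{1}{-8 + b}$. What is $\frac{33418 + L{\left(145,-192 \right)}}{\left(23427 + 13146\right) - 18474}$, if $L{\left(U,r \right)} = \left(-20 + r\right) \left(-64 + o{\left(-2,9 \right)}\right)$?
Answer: $\frac{46774}{18099} \approx 2.5843$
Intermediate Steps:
$L{\left(U,r \right)} = 1260 - 63 r$ ($L{\left(U,r \right)} = \left(-20 + r\right) \left(-64 + \frac{1}{-8 + 9}\right) = \left(-20 + r\right) \left(-64 + 1^{-1}\right) = \left(-20 + r\right) \left(-64 + 1\right) = \left(-20 + r\right) \left(-63\right) = 1260 - 63 r$)
$\frac{33418 + L{\left(145,-192 \right)}}{\left(23427 + 13146\right) - 18474} = \frac{33418 + \left(1260 - -12096\right)}{\left(23427 + 13146\right) - 18474} = \frac{33418 + \left(1260 + 12096\right)}{36573 - 18474} = \frac{33418 + 13356}{18099} = 46774 \cdot \frac{1}{18099} = \frac{46774}{18099}$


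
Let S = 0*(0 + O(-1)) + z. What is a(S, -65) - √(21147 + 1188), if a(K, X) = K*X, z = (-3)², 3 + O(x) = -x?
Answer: -585 - √22335 ≈ -734.45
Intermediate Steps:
O(x) = -3 - x
z = 9
S = 9 (S = 0*(0 + (-3 - 1*(-1))) + 9 = 0*(0 + (-3 + 1)) + 9 = 0*(0 - 2) + 9 = 0*(-2) + 9 = 0 + 9 = 9)
a(S, -65) - √(21147 + 1188) = 9*(-65) - √(21147 + 1188) = -585 - √22335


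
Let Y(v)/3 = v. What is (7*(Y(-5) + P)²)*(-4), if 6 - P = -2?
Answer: -1372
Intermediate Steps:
P = 8 (P = 6 - 1*(-2) = 6 + 2 = 8)
Y(v) = 3*v
(7*(Y(-5) + P)²)*(-4) = (7*(3*(-5) + 8)²)*(-4) = (7*(-15 + 8)²)*(-4) = (7*(-7)²)*(-4) = (7*49)*(-4) = 343*(-4) = -1372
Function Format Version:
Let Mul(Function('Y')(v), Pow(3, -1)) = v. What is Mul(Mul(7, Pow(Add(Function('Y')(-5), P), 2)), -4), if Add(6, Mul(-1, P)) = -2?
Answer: -1372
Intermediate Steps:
P = 8 (P = Add(6, Mul(-1, -2)) = Add(6, 2) = 8)
Function('Y')(v) = Mul(3, v)
Mul(Mul(7, Pow(Add(Function('Y')(-5), P), 2)), -4) = Mul(Mul(7, Pow(Add(Mul(3, -5), 8), 2)), -4) = Mul(Mul(7, Pow(Add(-15, 8), 2)), -4) = Mul(Mul(7, Pow(-7, 2)), -4) = Mul(Mul(7, 49), -4) = Mul(343, -4) = -1372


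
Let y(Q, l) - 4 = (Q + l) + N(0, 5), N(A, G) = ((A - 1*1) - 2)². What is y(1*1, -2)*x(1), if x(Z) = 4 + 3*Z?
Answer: 84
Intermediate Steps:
N(A, G) = (-3 + A)² (N(A, G) = ((A - 1) - 2)² = ((-1 + A) - 2)² = (-3 + A)²)
y(Q, l) = 13 + Q + l (y(Q, l) = 4 + ((Q + l) + (-3 + 0)²) = 4 + ((Q + l) + (-3)²) = 4 + ((Q + l) + 9) = 4 + (9 + Q + l) = 13 + Q + l)
y(1*1, -2)*x(1) = (13 + 1*1 - 2)*(4 + 3*1) = (13 + 1 - 2)*(4 + 3) = 12*7 = 84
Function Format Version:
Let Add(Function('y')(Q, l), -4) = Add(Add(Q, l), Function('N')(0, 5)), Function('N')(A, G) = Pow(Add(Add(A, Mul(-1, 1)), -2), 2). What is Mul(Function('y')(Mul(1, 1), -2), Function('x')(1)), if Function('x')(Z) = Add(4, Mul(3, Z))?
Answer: 84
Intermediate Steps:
Function('N')(A, G) = Pow(Add(-3, A), 2) (Function('N')(A, G) = Pow(Add(Add(A, -1), -2), 2) = Pow(Add(Add(-1, A), -2), 2) = Pow(Add(-3, A), 2))
Function('y')(Q, l) = Add(13, Q, l) (Function('y')(Q, l) = Add(4, Add(Add(Q, l), Pow(Add(-3, 0), 2))) = Add(4, Add(Add(Q, l), Pow(-3, 2))) = Add(4, Add(Add(Q, l), 9)) = Add(4, Add(9, Q, l)) = Add(13, Q, l))
Mul(Function('y')(Mul(1, 1), -2), Function('x')(1)) = Mul(Add(13, Mul(1, 1), -2), Add(4, Mul(3, 1))) = Mul(Add(13, 1, -2), Add(4, 3)) = Mul(12, 7) = 84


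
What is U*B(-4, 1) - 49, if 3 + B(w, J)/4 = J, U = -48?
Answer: 335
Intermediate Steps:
B(w, J) = -12 + 4*J
U*B(-4, 1) - 49 = -48*(-12 + 4*1) - 49 = -48*(-12 + 4) - 49 = -48*(-8) - 49 = 384 - 49 = 335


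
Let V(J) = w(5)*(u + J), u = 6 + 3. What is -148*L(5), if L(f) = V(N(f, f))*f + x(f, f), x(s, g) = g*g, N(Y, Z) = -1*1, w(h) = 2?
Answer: -15540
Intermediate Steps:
N(Y, Z) = -1
u = 9
x(s, g) = g²
V(J) = 18 + 2*J (V(J) = 2*(9 + J) = 18 + 2*J)
L(f) = f² + 16*f (L(f) = (18 + 2*(-1))*f + f² = (18 - 2)*f + f² = 16*f + f² = f² + 16*f)
-148*L(5) = -740*(16 + 5) = -740*21 = -148*105 = -15540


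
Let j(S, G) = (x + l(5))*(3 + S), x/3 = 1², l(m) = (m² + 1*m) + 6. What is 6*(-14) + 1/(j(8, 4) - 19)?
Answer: -34439/410 ≈ -83.998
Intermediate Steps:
l(m) = 6 + m + m² (l(m) = (m² + m) + 6 = (m + m²) + 6 = 6 + m + m²)
x = 3 (x = 3*1² = 3*1 = 3)
j(S, G) = 117 + 39*S (j(S, G) = (3 + (6 + 5 + 5²))*(3 + S) = (3 + (6 + 5 + 25))*(3 + S) = (3 + 36)*(3 + S) = 39*(3 + S) = 117 + 39*S)
6*(-14) + 1/(j(8, 4) - 19) = 6*(-14) + 1/((117 + 39*8) - 19) = -84 + 1/((117 + 312) - 19) = -84 + 1/(429 - 19) = -84 + 1/410 = -34439/410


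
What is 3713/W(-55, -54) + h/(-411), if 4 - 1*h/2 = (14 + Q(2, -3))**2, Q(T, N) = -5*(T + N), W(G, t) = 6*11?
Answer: 524389/9042 ≈ 57.995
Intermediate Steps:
W(G, t) = 66
Q(T, N) = -5*N - 5*T (Q(T, N) = -5*(N + T) = -5*N - 5*T)
h = -714 (h = 8 - 2*(14 + (-5*(-3) - 5*2))**2 = 8 - 2*(14 + (15 - 10))**2 = 8 - 2*(14 + 5)**2 = 8 - 2*19**2 = 8 - 2*361 = 8 - 722 = -714)
3713/W(-55, -54) + h/(-411) = 3713/66 - 714/(-411) = 3713*(1/66) - 714*(-1/411) = 3713/66 + 238/137 = 524389/9042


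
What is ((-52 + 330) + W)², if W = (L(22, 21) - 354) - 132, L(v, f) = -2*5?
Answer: 47524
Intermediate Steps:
L(v, f) = -10
W = -496 (W = (-10 - 354) - 132 = -364 - 132 = -496)
((-52 + 330) + W)² = ((-52 + 330) - 496)² = (278 - 496)² = (-218)² = 47524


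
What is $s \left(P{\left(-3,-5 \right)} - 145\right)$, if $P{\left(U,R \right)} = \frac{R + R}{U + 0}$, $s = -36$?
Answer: $5100$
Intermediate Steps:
$P{\left(U,R \right)} = \frac{2 R}{U}$
$s \left(P{\left(-3,-5 \right)} - 145\right) = - 36 \left(2 \left(-5\right) \frac{1}{-3} - 145\right) = - 36 \left(2 \left(-5\right) \left(- \frac{1}{3}\right) - 145\right) = - 36 \left(\frac{10}{3} - 145\right) = \left(-36\right) \left(- \frac{425}{3}\right) = 5100$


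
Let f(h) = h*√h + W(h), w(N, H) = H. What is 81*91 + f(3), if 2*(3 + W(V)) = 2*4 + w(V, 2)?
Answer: 7373 + 3*√3 ≈ 7378.2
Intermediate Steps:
W(V) = 2 (W(V) = -3 + (2*4 + 2)/2 = -3 + (8 + 2)/2 = -3 + (½)*10 = -3 + 5 = 2)
f(h) = 2 + h^(3/2) (f(h) = h*√h + 2 = h^(3/2) + 2 = 2 + h^(3/2))
81*91 + f(3) = 81*91 + (2 + 3^(3/2)) = 7371 + (2 + 3*√3) = 7373 + 3*√3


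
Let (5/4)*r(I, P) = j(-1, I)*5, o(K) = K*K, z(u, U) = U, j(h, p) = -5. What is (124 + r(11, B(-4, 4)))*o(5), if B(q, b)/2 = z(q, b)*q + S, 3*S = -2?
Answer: 2600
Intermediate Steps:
S = -⅔ (S = (⅓)*(-2) = -⅔ ≈ -0.66667)
B(q, b) = -4/3 + 2*b*q (B(q, b) = 2*(b*q - ⅔) = 2*(-⅔ + b*q) = -4/3 + 2*b*q)
o(K) = K²
r(I, P) = -20 (r(I, P) = 4*(-5*5)/5 = (⅘)*(-25) = -20)
(124 + r(11, B(-4, 4)))*o(5) = (124 - 20)*5² = 104*25 = 2600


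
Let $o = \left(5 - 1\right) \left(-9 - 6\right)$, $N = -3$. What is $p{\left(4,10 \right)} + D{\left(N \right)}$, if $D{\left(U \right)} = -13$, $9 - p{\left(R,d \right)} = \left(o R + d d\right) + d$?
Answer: $126$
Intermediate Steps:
$o = -60$ ($o = 4 \left(-15\right) = -60$)
$p{\left(R,d \right)} = 9 - d - d^{2} + 60 R$ ($p{\left(R,d \right)} = 9 - \left(\left(- 60 R + d d\right) + d\right) = 9 - \left(\left(- 60 R + d^{2}\right) + d\right) = 9 - \left(\left(d^{2} - 60 R\right) + d\right) = 9 - \left(d + d^{2} - 60 R\right) = 9 - d - d^{2} + 60 R$)
$p{\left(4,10 \right)} + D{\left(N \right)} = \left(9 - 10 - 10^{2} + 60 \cdot 4\right) - 13 = \left(9 - 10 - 100 + 240\right) - 13 = 139 - 13 = 126$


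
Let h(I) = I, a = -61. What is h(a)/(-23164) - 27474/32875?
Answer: -634402361/761516500 ≈ -0.83308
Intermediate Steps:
h(a)/(-23164) - 27474/32875 = -61/(-23164) - 27474/32875 = -61*(-1/23164) - 27474*1/32875 = 61/23164 - 27474/32875 = -634402361/761516500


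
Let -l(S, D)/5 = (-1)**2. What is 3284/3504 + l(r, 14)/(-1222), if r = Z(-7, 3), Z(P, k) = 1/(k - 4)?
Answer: 503821/535236 ≈ 0.94131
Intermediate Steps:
Z(P, k) = 1/(-4 + k)
r = -1 (r = 1/(-4 + 3) = 1/(-1) = -1)
l(S, D) = -5 (l(S, D) = -5*(-1)**2 = -5*1 = -5)
3284/3504 + l(r, 14)/(-1222) = 3284/3504 - 5/(-1222) = 3284*(1/3504) - 5*(-1/1222) = 821/876 + 5/1222 = 503821/535236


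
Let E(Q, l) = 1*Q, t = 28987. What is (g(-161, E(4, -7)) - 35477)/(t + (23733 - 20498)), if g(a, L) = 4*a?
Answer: -36121/32222 ≈ -1.1210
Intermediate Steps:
E(Q, l) = Q
(g(-161, E(4, -7)) - 35477)/(t + (23733 - 20498)) = (4*(-161) - 35477)/(28987 + (23733 - 20498)) = (-644 - 35477)/(28987 + 3235) = -36121/32222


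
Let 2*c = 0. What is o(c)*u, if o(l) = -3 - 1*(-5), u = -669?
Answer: -1338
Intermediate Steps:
c = 0 (c = (1/2)*0 = 0)
o(l) = 2 (o(l) = -3 + 5 = 2)
o(c)*u = 2*(-669) = -1338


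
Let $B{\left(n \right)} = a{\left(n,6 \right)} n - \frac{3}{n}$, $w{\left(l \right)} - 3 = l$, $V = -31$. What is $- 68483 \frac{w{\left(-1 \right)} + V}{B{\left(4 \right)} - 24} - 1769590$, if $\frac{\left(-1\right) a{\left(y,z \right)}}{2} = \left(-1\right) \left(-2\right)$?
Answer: $- \frac{296387198}{163} \approx -1.8183 \cdot 10^{6}$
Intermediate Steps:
$w{\left(l \right)} = 3 + l$
$a{\left(y,z \right)} = -4$ ($a{\left(y,z \right)} = - 2 \left(\left(-1\right) \left(-2\right)\right) = \left(-2\right) 2 = -4$)
$B{\left(n \right)} = - 4 n - \frac{3}{n}$
$- 68483 \frac{w{\left(-1 \right)} + V}{B{\left(4 \right)} - 24} - 1769590 = - 68483 \frac{\left(3 - 1\right) - 31}{\left(\left(-4\right) 4 - \frac{3}{4}\right) - 24} - 1769590 = - 68483 \frac{2 - 31}{\left(-16 - \frac{3}{4}\right) - 24} - 1769590 = - 68483 \left(- \frac{29}{\left(-16 - \frac{3}{4}\right) - 24}\right) - 1769590 = - 68483 \left(- \frac{29}{- \frac{67}{4} - 24}\right) - 1769590 = - 68483 \left(- \frac{29}{- \frac{163}{4}}\right) - 1769590 = - 68483 \left(\left(-29\right) \left(- \frac{4}{163}\right)\right) - 1769590 = \left(-68483\right) \frac{116}{163} - 1769590 = - \frac{7944028}{163} - 1769590 = - \frac{296387198}{163}$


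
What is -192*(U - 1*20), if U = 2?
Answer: 3456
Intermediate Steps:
-192*(U - 1*20) = -192*(2 - 1*20) = -192*(2 - 20) = -192*(-18) = 3456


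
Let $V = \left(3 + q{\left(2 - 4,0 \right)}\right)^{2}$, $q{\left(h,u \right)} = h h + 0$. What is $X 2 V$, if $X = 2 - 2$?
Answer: $0$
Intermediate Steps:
$q{\left(h,u \right)} = h^{2}$ ($q{\left(h,u \right)} = h^{2} + 0 = h^{2}$)
$V = 49$ ($V = \left(3 + \left(2 - 4\right)^{2}\right)^{2} = \left(3 + \left(-2\right)^{2}\right)^{2} = \left(3 + 4\right)^{2} = 7^{2} = 49$)
$X = 0$ ($X = 2 - 2 = 0$)
$X 2 V = 0 \cdot 2 \cdot 49 = 0 \cdot 49 = 0$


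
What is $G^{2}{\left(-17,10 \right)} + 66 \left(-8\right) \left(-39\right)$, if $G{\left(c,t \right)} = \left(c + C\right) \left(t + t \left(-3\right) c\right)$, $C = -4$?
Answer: $119266992$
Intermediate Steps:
$G{\left(c,t \right)} = \left(-4 + c\right) \left(t - 3 c t\right)$ ($G{\left(c,t \right)} = \left(c - 4\right) \left(t + t \left(-3\right) c\right) = \left(-4 + c\right) \left(t + - 3 t c\right) = \left(-4 + c\right) \left(t - 3 c t\right)$)
$G^{2}{\left(-17,10 \right)} + 66 \left(-8\right) \left(-39\right) = \left(10 \left(-4 - 3 \left(-17\right)^{2} + 13 \left(-17\right)\right)\right)^{2} + 66 \left(-8\right) \left(-39\right) = \left(10 \left(-4 - 867 - 221\right)\right)^{2} - -20592 = \left(10 \left(-4 - 867 - 221\right)\right)^{2} + 20592 = \left(10 \left(-1092\right)\right)^{2} + 20592 = \left(-10920\right)^{2} + 20592 = 119246400 + 20592 = 119266992$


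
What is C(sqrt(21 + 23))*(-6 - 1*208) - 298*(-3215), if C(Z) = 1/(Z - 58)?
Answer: 795201203/830 + 107*sqrt(11)/830 ≈ 9.5807e+5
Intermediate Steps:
C(Z) = 1/(-58 + Z)
C(sqrt(21 + 23))*(-6 - 1*208) - 298*(-3215) = (-6 - 1*208)/(-58 + sqrt(21 + 23)) - 298*(-3215) = (-6 - 208)/(-58 + sqrt(44)) + 958070 = -214/(-58 + 2*sqrt(11)) + 958070 = 958070 - 214/(-58 + 2*sqrt(11))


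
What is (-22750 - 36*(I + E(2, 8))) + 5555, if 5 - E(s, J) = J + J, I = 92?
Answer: -20111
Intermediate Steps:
E(s, J) = 5 - 2*J (E(s, J) = 5 - (J + J) = 5 - 2*J)
(-22750 - 36*(I + E(2, 8))) + 5555 = (-22750 - 36*(92 + (5 - 2*8))) + 5555 = (-22750 - 36*(92 + (5 - 16))) + 5555 = (-22750 - 36*(92 - 11)) + 5555 = (-22750 - 36*81) + 5555 = (-22750 - 2916) + 5555 = -25666 + 5555 = -20111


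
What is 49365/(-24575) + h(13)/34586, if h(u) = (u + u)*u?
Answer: -169903154/84995095 ≈ -1.9990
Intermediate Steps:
h(u) = 2*u**2 (h(u) = (2*u)*u = 2*u**2)
49365/(-24575) + h(13)/34586 = 49365/(-24575) + (2*13**2)/34586 = 49365*(-1/24575) + (2*169)*(1/34586) = -9873/4915 + 338*(1/34586) = -9873/4915 + 169/17293 = -169903154/84995095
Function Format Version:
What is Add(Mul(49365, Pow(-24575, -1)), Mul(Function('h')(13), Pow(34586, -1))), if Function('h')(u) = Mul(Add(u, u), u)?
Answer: Rational(-169903154, 84995095) ≈ -1.9990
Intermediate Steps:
Function('h')(u) = Mul(2, Pow(u, 2)) (Function('h')(u) = Mul(Mul(2, u), u) = Mul(2, Pow(u, 2)))
Add(Mul(49365, Pow(-24575, -1)), Mul(Function('h')(13), Pow(34586, -1))) = Add(Mul(49365, Pow(-24575, -1)), Mul(Mul(2, Pow(13, 2)), Pow(34586, -1))) = Add(Mul(49365, Rational(-1, 24575)), Mul(Mul(2, 169), Rational(1, 34586))) = Add(Rational(-9873, 4915), Mul(338, Rational(1, 34586))) = Add(Rational(-9873, 4915), Rational(169, 17293)) = Rational(-169903154, 84995095)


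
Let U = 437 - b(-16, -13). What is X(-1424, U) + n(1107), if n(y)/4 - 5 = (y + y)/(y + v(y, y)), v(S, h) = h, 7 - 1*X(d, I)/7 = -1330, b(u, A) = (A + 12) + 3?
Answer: 9383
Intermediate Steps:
b(u, A) = 15 + A (b(u, A) = (12 + A) + 3 = 15 + A)
U = 435 (U = 437 - (15 - 13) = 437 - 1*2 = 437 - 2 = 435)
X(d, I) = 9359 (X(d, I) = 49 - 7*(-1330) = 49 + 9310 = 9359)
n(y) = 24 (n(y) = 20 + 4*((y + y)/(y + y)) = 20 + 4*((2*y)/((2*y))) = 20 + 4*((2*y)*(1/(2*y))) = 20 + 4*1 = 20 + 4 = 24)
X(-1424, U) + n(1107) = 9359 + 24 = 9383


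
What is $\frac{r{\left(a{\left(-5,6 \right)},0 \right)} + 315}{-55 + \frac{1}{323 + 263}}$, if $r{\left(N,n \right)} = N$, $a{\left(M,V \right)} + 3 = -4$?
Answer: $- \frac{180488}{32229} \approx -5.6002$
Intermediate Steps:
$a{\left(M,V \right)} = -7$ ($a{\left(M,V \right)} = -3 - 4 = -7$)
$\frac{r{\left(a{\left(-5,6 \right)},0 \right)} + 315}{-55 + \frac{1}{323 + 263}} = \frac{-7 + 315}{-55 + \frac{1}{323 + 263}} = \frac{308}{-55 + \frac{1}{586}} = \frac{308}{- \frac{32229}{586}} = 308 \left(- \frac{586}{32229}\right) = - \frac{180488}{32229}$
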